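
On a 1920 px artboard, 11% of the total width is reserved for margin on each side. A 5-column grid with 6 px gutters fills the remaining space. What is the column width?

1920 × (1 − 2·11%) = 1920 × 78% = 1497.6 px for the columns.
Subtracting 4 gutters of 6 leaves 1473.6 for 5 columns, so c = 294.72 px.

294.72 px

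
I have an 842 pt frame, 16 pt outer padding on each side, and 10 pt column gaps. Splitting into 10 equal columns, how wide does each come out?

Subtract both margins: 842 − 2·16 = 810 pt.
810 − 9·10 = 720; ÷10 gives c = 72 pt.

72 pt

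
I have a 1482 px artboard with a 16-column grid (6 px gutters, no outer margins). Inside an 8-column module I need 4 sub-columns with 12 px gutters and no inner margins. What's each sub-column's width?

175.5 px

Subtracting 15 gutters of 6 leaves 1392 for 16 columns, so c = 87 px.
8 columns plus 7 gutters: 696 + 42 = 738 px.
4d + 3·12 = 738 → 4d = 702 → d = 175.5 px.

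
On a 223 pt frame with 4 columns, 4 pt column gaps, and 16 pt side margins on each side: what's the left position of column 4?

162.25 pt

Content = 223 − 2·16 = 191 pt.
Subtracting 3 column gaps of 4 leaves 179 for 4 columns, so c = 44.75 pt.
Each column+gutter stride is 48.75 pt; 3 of them past the 16 pt margin is 16 + 146.25 = 162.25 pt.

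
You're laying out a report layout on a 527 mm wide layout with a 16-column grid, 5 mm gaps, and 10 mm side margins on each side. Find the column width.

Take off 20 mm of margins, leaving 507 mm.
16c + 15·5 = 507 → 16c = 432 → c = 27 mm.

27 mm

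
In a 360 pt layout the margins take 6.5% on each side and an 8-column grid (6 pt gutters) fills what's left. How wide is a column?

Margins: 6.5% × 360 = 23.4 pt each, so content = 360 − 46.8 = 313.2 pt.
8c + 7·6 = 313.2 → 8c = 271.2 → c = 33.9 pt.

33.9 pt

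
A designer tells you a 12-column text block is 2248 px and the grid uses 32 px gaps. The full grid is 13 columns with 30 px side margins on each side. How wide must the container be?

12c + 11·32 = 2248 → 12c = 1896 → c = 158 px.
Adding margins, columns and gutters: 60 + 2054 + 384 = 2498 px.

2498 px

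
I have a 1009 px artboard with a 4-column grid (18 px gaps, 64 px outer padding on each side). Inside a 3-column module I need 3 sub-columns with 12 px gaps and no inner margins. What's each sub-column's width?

Inside the margins: 1009 − 128 = 881 px.
4 columns + 3 gaps: 4c + 3·18 = 881.
4c = 881 − 54 = 827, so c = 206.75 px.
Span of 3: 3·206.75 + 2·18 = 620.25 + 36 = 656.25 px.
3d + 2·12 = 656.25 → 3d = 632.25 → d = 210.75 px.

210.75 px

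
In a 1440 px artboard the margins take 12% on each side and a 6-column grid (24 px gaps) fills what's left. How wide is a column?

162.4 px

Each margin = 12% of 1440 = 172.8 px; content = 1440 − 2·172.8 = 1094.4 px.
6c + 5·24 = 1094.4 → 6c = 974.4 → c = 162.4 px.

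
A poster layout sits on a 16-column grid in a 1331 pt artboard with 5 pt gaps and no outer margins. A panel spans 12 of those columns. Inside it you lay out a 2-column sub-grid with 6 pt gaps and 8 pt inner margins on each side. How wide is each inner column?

16 columns + 15 gaps: 16c + 15·5 = 1331.
16c = 1331 − 75 = 1256, so c = 78.5 pt.
12 columns plus 11 gaps: 942 + 55 = 997 pt.
Inner content = 997 − 2·8 = 981 pt.
2d + 1·6 = 981 → 2d = 975 → d = 487.5 pt.

487.5 pt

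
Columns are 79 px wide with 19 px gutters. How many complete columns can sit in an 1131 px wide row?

11 columns

Each extra column adds 79 + 19 = 98 px.
(1131 + 19) / 98 = 11.73, so 11 columns fit.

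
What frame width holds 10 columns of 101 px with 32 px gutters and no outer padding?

Summing: 1010 + 288 = 1298 px.

1298 px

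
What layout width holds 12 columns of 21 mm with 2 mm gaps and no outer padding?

274 mm

Total width: 12·21 + 11·2 = 274 mm.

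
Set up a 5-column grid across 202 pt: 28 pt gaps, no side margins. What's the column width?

18 pt

202 − 4·28 = 90; ÷5 gives c = 18 pt.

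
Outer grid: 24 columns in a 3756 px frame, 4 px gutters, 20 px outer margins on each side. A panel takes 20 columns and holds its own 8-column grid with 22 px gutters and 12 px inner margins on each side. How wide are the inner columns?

Subtract both margins: 3756 − 2·20 = 3716 px.
Subtracting 23 gutters of 4 leaves 3624 for 24 columns, so c = 151 px.
20-column span = 20·151 + 19·4 = 3096 px.
Inner content = 3096 − 2·12 = 3072 px.
8 columns + 7 gutters: 8d + 7·22 = 3072.
8d = 3072 − 154 = 2918, so d = 364.75 px.

364.75 px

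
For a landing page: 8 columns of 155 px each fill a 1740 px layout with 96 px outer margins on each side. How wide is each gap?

44 px

Inside the margins: 1740 − 192 = 1548 px.
8·155 + 7g = 1548 → 7g = 308 → g = 44 px.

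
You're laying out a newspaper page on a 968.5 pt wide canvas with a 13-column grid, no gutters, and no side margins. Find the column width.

74.5 pt

968.5 / 13 = 74.5 pt per column.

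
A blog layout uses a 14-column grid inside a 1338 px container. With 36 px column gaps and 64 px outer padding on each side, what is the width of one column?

Content width = 1338 − 2·64 = 1210 px.
14c + 13·36 = 1210 → 14c = 742 → c = 53 px.

53 px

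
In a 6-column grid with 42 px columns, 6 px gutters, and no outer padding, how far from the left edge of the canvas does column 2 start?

48 px

Each column+gutter stride is 48 px; with no margin, 1 of them is 48 px.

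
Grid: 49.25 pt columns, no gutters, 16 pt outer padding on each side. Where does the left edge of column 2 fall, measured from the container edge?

65.25 pt

Each column+gutter stride is 49.25 pt; 1 of them past the 16 pt margin is 16 + 49.25 = 65.25 pt.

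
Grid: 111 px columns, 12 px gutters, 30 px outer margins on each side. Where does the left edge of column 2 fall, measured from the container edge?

153 px

Each column+gutter stride is 123 px; 1 of them past the 30 px margin is 30 + 123 = 153 px.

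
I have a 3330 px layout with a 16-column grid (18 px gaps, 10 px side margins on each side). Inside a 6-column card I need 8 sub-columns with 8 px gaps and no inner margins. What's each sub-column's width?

146.75 px

Subtract both margins: 3330 − 2·10 = 3310 px.
3310 − 15·18 = 3040; ÷16 gives c = 190 px.
6-column span = 6·190 + 5·18 = 1230 px.
Subtracting 7 gaps of 8 leaves 1174 for 8 columns, so d = 146.75 px.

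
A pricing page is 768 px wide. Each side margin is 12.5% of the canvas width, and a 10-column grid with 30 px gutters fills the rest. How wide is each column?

30.6 px

Margins: 12.5% × 768 = 96 px each, so content = 768 − 192 = 576 px.
10 columns + 9 gutters: 10c + 9·30 = 576.
10c = 576 − 270 = 306, so c = 30.6 px.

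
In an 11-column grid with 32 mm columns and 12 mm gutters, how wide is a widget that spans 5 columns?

208 mm

5 columns plus 4 gutters: 160 + 48 = 208 mm.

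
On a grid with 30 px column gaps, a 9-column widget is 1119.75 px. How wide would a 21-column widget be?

2652.75 px

9c + 8·30 = 1119.75 → 9c = 879.75 → c = 97.75 px.
21 columns plus 20 column gaps: 2052.75 + 600 = 2652.75 px.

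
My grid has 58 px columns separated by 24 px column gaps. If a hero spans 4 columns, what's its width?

4 columns plus 3 column gaps: 232 + 72 = 304 px.

304 px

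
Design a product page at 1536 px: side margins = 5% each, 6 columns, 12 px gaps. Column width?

1536 × (1 − 2·5%) = 1536 × 90% = 1382.4 px for the columns.
1382.4 − 5·12 = 1322.4; ÷6 gives c = 220.4 px.

220.4 px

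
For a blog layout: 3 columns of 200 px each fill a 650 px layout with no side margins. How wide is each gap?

25 px

Columns use 600 px, leaving 50 px across 2 gaps = 25 px each.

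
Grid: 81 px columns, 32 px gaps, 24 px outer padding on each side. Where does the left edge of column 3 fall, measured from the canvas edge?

250 px

Before column 3: the margin + 2 columns + 2 gaps.
Offset = 24 + 2·(81 + 32) = 24 + 226 = 250 px.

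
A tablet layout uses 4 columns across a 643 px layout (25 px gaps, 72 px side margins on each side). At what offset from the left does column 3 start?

Inside the margins: 643 − 144 = 499 px.
499 − 3·25 = 424; ÷4 gives c = 106 px.
Before column 3: the margin + 2 columns + 2 gaps.
Offset = 72 + 2·(106 + 25) = 72 + 262 = 334 px.

334 px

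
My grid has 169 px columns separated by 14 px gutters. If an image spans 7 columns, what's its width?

1267 px

Span of 7: 7·169 + 6·14 = 1183 + 84 = 1267 px.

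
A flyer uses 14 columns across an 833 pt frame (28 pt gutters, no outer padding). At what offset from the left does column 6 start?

307.5 pt

Subtracting 13 gutters of 28 leaves 469 for 14 columns, so c = 33.5 pt.
No margin, so column 6 starts at 5·(column + gutter) = 5·61.5 = 307.5 pt.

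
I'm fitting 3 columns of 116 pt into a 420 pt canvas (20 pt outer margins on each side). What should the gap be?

16 pt

Take off 40 pt of margins, leaving 380 pt.
Columns use 348 pt, leaving 32 pt across 2 gaps = 16 pt each.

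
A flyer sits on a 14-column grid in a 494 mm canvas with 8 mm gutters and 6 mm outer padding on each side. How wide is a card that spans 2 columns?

Take off 12 mm of margins, leaving 482 mm.
14c + 13·8 = 482 → 14c = 378 → c = 27 mm.
Span of 2: 2·27 + 1·8 = 54 + 8 = 62 mm.

62 mm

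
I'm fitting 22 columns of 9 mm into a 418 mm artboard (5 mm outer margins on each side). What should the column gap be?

Take off 10 mm of margins, leaving 408 mm.
22 columns take 22·9 = 198 mm; remaining 210 splits into 21 column gaps.
g = 210 / 21 = 10 mm.

10 mm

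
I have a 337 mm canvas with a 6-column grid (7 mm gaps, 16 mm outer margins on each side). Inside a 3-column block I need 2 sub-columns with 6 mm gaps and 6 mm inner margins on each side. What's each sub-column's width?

65.5 mm

Inside the margins: 337 − 32 = 305 mm.
6c + 5·7 = 305 → 6c = 270 → c = 45 mm.
3 columns plus 2 gaps: 135 + 14 = 149 mm.
Inner content = 149 − 2·6 = 137 mm.
2d + 1·6 = 137 → 2d = 131 → d = 65.5 mm.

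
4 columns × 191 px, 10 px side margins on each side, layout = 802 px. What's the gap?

Inside the margins: 802 − 20 = 782 px.
4·191 + 3g = 782 → 3g = 18 → g = 6 px.

6 px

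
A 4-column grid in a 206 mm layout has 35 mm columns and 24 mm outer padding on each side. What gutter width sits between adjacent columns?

6 mm

Take off 48 mm of margins, leaving 158 mm.
Columns use 140 mm, leaving 18 mm across 3 gutters = 6 mm each.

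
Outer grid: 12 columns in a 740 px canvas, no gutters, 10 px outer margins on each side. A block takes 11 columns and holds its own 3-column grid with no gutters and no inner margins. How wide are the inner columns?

220 px

Subtract both margins: 740 − 2·10 = 720 px.
720 / 12 = 60 px per column.
With no gutters, 11 columns span 11·60 = 660 px.
With no gutters, each column is 660/3 = 220 px.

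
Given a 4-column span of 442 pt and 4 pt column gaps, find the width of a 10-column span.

4c + 3·4 = 442 → 4c = 430 → c = 107.5 pt.
Span of 10: 10·107.5 + 9·4 = 1075 + 36 = 1111 pt.

1111 pt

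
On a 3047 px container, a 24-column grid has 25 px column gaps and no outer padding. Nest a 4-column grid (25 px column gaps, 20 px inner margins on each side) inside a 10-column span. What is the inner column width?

285 px

3047 − 23·25 = 2472; ÷24 gives c = 103 px.
10 columns plus 9 column gaps: 1030 + 225 = 1255 px.
Inner content = 1255 − 2·20 = 1215 px.
Subtracting 3 column gaps of 25 leaves 1140 for 4 columns, so d = 285 px.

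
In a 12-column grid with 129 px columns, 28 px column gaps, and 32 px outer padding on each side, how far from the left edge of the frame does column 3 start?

Before column 3: the margin + 2 columns + 2 column gaps.
Offset = 32 + 2·(129 + 28) = 32 + 314 = 346 px.

346 px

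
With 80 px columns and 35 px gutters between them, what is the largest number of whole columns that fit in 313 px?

3 columns

3 columns: 3·80 + 2·35 = 310 px ≤ 313.
4 columns: 425 px > 313. So 3.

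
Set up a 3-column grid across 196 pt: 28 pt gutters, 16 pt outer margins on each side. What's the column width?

Take off 32 pt of margins, leaving 164 pt.
3 columns + 2 gutters: 3c + 2·28 = 164.
3c = 164 − 56 = 108, so c = 36 pt.

36 pt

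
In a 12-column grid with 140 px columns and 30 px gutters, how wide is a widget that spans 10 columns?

1670 px

10-column span = 10·140 + 9·30 = 1670 px.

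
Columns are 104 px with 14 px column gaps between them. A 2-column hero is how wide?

2 columns plus 1 column gap: 208 + 14 = 222 px.

222 px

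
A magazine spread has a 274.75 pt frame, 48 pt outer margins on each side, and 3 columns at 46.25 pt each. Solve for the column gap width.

20 pt

Subtract both margins: 274.75 − 2·48 = 178.75 pt.
Columns use 138.75 pt, leaving 40 pt across 2 column gaps = 20 pt each.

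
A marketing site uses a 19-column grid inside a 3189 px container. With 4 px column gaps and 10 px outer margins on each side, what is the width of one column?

163 px

Take off 20 px of margins, leaving 3169 px.
19 columns + 18 column gaps: 19c + 18·4 = 3169.
19c = 3169 − 72 = 3097, so c = 163 px.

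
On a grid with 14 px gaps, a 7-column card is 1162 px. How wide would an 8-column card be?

1330 px

7 columns + 6 gaps: 7c + 6·14 = 1162.
7c = 1162 − 84 = 1078, so c = 154 px.
Span of 8: 8·154 + 7·14 = 1232 + 98 = 1330 px.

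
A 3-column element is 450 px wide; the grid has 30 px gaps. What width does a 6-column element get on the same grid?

930 px

Subtracting 2 gaps of 30 leaves 390 for 3 columns, so c = 130 px.
Span of 6: 6·130 + 5·30 = 780 + 150 = 930 px.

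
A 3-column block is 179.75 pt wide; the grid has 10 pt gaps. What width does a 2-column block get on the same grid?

179.75 − 2·10 = 159.75; ÷3 gives c = 53.25 pt.
Span of 2: 2·53.25 + 1·10 = 106.5 + 10 = 116.5 pt.

116.5 pt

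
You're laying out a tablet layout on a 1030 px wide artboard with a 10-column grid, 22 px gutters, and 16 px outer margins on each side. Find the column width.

Take off 32 px of margins, leaving 998 px.
10 columns + 9 gutters: 10c + 9·22 = 998.
10c = 998 − 198 = 800, so c = 80 px.

80 px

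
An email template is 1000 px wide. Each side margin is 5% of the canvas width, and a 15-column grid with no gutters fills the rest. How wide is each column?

Each margin = 5% of 1000 = 50 px; content = 1000 − 2·50 = 900 px.
900 / 15 = 60 px per column.

60 px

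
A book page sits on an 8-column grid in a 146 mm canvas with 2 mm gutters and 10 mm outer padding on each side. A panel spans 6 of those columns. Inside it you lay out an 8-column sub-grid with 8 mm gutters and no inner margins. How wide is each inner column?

Subtract both margins: 146 − 2·10 = 126 mm.
8c + 7·2 = 126 → 8c = 112 → c = 14 mm.
6-column span = 6·14 + 5·2 = 94 mm.
8d + 7·8 = 94 → 8d = 38 → d = 4.75 mm.

4.75 mm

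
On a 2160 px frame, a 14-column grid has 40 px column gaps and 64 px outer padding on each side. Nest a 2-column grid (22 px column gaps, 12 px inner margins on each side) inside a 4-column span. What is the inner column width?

253 px

Inside the margins: 2160 − 128 = 2032 px.
Subtracting 13 column gaps of 40 leaves 1512 for 14 columns, so c = 108 px.
Span of 4: 4·108 + 3·40 = 432 + 120 = 552 px.
Inner content = 552 − 2·12 = 528 px.
2 columns + 1 column gap: 2d + 1·22 = 528.
2d = 528 − 22 = 506, so d = 253 px.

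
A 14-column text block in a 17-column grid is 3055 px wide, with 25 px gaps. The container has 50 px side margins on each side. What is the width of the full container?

Subtracting 13 gaps of 25 leaves 2730 for 14 columns, so c = 195 px.
Container = 2·50 + 17·195 + 16·25 = 100 + 3315 + 400 = 3815 px.

3815 px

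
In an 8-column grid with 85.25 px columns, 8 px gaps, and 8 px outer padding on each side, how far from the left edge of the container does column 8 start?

660.75 px

Before column 8: the margin + 7 columns + 7 gaps.
Offset = 8 + 7·(85.25 + 8) = 8 + 652.75 = 660.75 px.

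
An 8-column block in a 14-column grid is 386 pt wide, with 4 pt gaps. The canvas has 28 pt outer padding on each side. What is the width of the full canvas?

734.5 pt

8c + 7·4 = 386 → 8c = 358 → c = 44.75 pt.
Total width: 2·28 + 14·44.75 + 13·4 = 734.5 pt.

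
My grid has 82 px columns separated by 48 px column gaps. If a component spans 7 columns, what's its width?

862 px

7-column span = 7·82 + 6·48 = 862 px.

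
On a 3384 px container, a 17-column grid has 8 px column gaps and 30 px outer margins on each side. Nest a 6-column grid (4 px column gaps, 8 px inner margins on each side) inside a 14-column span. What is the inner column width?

450 px

Take off 60 px of margins, leaving 3324 px.
17 columns + 16 column gaps: 17c + 16·8 = 3324.
17c = 3324 − 128 = 3196, so c = 188 px.
14 columns plus 13 column gaps: 2632 + 104 = 2736 px.
Inner content = 2736 − 2·8 = 2720 px.
6 columns + 5 column gaps: 6d + 5·4 = 2720.
6d = 2720 − 20 = 2700, so d = 450 px.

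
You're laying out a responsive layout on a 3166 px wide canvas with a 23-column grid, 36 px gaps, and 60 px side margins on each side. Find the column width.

98 px

Take off 120 px of margins, leaving 3046 px.
23c + 22·36 = 3046 → 23c = 2254 → c = 98 px.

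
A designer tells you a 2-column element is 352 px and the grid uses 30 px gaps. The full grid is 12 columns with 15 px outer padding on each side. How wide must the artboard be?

352 − 1·30 = 322; ÷2 gives c = 161 px.
Adding margins, columns and gutters: 30 + 1932 + 330 = 2292 px.

2292 px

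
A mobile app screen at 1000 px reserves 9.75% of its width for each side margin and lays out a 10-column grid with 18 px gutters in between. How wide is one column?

Margins: 9.75% × 1000 = 97.5 px each, so content = 1000 − 195 = 805 px.
10c + 9·18 = 805 → 10c = 643 → c = 64.3 px.

64.3 px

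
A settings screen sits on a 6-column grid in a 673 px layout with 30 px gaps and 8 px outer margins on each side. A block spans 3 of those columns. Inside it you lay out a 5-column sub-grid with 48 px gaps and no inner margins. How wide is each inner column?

24.3 px

Take off 16 px of margins, leaving 657 px.
657 − 5·30 = 507; ÷6 gives c = 84.5 px.
3 columns plus 2 gaps: 253.5 + 60 = 313.5 px.
313.5 − 4·48 = 121.5; ÷5 gives d = 24.3 px.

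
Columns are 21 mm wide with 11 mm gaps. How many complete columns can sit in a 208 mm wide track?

6 columns

6 columns: 6·21 + 5·11 = 181 mm ≤ 208.
7 columns: 213 mm > 208. So 6.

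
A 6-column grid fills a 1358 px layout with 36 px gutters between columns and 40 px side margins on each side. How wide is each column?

183 px

Content width = 1358 − 2·40 = 1278 px.
6 columns + 5 gutters: 6c + 5·36 = 1278.
6c = 1278 − 180 = 1098, so c = 183 px.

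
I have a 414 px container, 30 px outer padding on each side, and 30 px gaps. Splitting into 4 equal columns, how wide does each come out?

Content width = 414 − 2·30 = 354 px.
Subtracting 3 gaps of 30 leaves 264 for 4 columns, so c = 66 px.

66 px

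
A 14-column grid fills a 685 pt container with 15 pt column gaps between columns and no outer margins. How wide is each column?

35 pt

14c + 13·15 = 685 → 14c = 490 → c = 35 pt.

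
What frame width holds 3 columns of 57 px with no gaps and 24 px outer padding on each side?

Frame = 2·24 + 3·57 = 48 + 171 = 219 px.

219 px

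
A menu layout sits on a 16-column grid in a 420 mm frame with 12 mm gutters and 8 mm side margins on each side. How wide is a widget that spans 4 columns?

92 mm

Subtract both margins: 420 − 2·8 = 404 mm.
16c + 15·12 = 404 → 16c = 224 → c = 14 mm.
Span of 4: 4·14 + 3·12 = 56 + 36 = 92 mm.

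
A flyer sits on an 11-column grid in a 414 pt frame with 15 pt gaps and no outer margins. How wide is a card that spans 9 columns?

11c + 10·15 = 414 → 11c = 264 → c = 24 pt.
9-column span = 9·24 + 8·15 = 336 pt.

336 pt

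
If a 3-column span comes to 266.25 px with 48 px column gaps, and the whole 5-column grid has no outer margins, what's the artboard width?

Subtracting 2 column gaps of 48 leaves 170.25 for 3 columns, so c = 56.75 px.
Summing: 283.75 + 192 = 475.75 px.

475.75 px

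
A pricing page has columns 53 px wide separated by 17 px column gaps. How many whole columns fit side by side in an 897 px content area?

13 columns: 13·53 + 12·17 = 893 px ≤ 897.
14 columns: 963 px > 897. So 13.

13 columns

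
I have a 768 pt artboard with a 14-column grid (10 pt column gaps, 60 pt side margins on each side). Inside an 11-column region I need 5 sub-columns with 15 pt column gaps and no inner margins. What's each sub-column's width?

89.4 pt

Outer content = 768 − 2·60 = 648 pt.
14c + 13·10 = 648 → 14c = 518 → c = 37 pt.
11-column span = 11·37 + 10·10 = 507 pt.
5d + 4·15 = 507 → 5d = 447 → d = 89.4 pt.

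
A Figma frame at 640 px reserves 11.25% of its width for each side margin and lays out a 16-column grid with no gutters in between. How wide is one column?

31 px

Each margin = 11.25% of 640 = 72 px; content = 640 − 2·72 = 496 px.
16c = 496 → c = 31 px.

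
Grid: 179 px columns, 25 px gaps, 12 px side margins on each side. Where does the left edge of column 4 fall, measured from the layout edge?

Column 4 starts at margin + 3·(column + gutter) = 12 + 3·204 = 624 px.

624 px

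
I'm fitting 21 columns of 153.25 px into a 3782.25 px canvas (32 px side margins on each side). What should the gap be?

25 px

Content width = 3782.25 − 2·32 = 3718.25 px.
21·153.25 + 20g = 3718.25 → 20g = 500 → g = 25 px.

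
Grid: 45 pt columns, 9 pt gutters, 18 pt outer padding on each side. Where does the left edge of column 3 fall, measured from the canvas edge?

126 pt

Before column 3: the margin + 2 columns + 2 gutters.
Offset = 18 + 2·(45 + 9) = 18 + 108 = 126 pt.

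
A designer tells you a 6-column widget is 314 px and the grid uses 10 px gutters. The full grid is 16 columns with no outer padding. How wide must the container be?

854 px

314 − 5·10 = 264; ÷6 gives c = 44 px.
Total width: 16·44 + 15·10 = 854 px.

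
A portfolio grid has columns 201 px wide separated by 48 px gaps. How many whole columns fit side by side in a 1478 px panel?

6 columns

k columns need k·201 + (k−1)·48 = k·249 − 48.
k·249 − 48 ≤ 1478 → k ≤ 1526 / 249 ≈ 6.13, so k = 6.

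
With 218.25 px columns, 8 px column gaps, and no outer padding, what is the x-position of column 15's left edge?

No margin, so column 15 starts at 14·(column + gutter) = 14·226.25 = 3167.5 px.

3167.5 px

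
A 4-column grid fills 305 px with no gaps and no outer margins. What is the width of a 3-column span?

228.75 px

With no gaps, each column is 305/4 = 76.25 px.
3-column span = 3·76.25 = 228.75 px.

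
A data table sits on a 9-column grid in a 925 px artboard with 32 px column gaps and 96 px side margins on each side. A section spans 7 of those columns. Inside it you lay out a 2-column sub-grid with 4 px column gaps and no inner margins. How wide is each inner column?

279.5 px

Outer content = 925 − 2·96 = 733 px.
9 columns + 8 column gaps: 9c + 8·32 = 733.
9c = 733 − 256 = 477, so c = 53 px.
Span of 7: 7·53 + 6·32 = 371 + 192 = 563 px.
563 − 1·4 = 559; ÷2 gives d = 279.5 px.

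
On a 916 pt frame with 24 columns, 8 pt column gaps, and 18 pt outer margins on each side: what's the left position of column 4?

129 pt

Inside the margins: 916 − 36 = 880 pt.
24 columns + 23 column gaps: 24c + 23·8 = 880.
24c = 880 − 184 = 696, so c = 29 pt.
Before column 4: the margin + 3 columns + 3 column gaps.
Offset = 18 + 3·(29 + 8) = 18 + 111 = 129 pt.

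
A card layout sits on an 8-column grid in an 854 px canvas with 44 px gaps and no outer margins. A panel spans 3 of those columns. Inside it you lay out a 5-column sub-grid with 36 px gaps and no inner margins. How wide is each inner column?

29.75 px

8 columns + 7 gaps: 8c + 7·44 = 854.
8c = 854 − 308 = 546, so c = 68.25 px.
Span of 3: 3·68.25 + 2·44 = 204.75 + 88 = 292.75 px.
5 columns + 4 gaps: 5d + 4·36 = 292.75.
5d = 292.75 − 144 = 148.75, so d = 29.75 px.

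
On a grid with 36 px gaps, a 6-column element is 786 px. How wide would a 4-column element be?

512 px

786 − 5·36 = 606; ÷6 gives c = 101 px.
4 columns plus 3 gaps: 404 + 108 = 512 px.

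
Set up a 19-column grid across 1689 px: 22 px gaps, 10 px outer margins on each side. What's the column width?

Content width = 1689 − 2·10 = 1669 px.
19 columns + 18 gaps: 19c + 18·22 = 1669.
19c = 1669 − 396 = 1273, so c = 67 px.

67 px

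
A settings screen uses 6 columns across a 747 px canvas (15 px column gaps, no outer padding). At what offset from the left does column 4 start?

6 columns + 5 column gaps: 6c + 5·15 = 747.
6c = 747 − 75 = 672, so c = 112 px.
Before column 4: 3 columns + 3 column gaps.
Offset = 3·(112 + 15) = 3·127 = 381 px.

381 px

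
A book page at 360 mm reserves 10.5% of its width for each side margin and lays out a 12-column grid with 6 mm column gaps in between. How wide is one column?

18.2 mm

Margins: 10.5% × 360 = 37.8 mm each, so content = 360 − 75.6 = 284.4 mm.
12 columns + 11 column gaps: 12c + 11·6 = 284.4.
12c = 284.4 − 66 = 218.4, so c = 18.2 mm.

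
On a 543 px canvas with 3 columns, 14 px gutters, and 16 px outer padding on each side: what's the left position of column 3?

Content = 543 − 2·16 = 511 px.
3c + 2·14 = 511 → 3c = 483 → c = 161 px.
Before column 3: the margin + 2 columns + 2 gutters.
Offset = 16 + 2·(161 + 14) = 16 + 350 = 366 px.

366 px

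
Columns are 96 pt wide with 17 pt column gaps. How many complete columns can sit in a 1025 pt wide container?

9 columns

9 columns: 9·96 + 8·17 = 1000 pt ≤ 1025.
10 columns: 1113 pt > 1025. So 9.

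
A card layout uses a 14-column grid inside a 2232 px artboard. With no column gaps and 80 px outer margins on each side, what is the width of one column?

Content width = 2232 − 2·80 = 2072 px.
14c = 2072 → c = 148 px.

148 px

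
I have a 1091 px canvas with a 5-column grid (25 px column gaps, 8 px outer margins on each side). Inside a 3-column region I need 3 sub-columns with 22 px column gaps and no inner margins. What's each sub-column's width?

Outer content = 1091 − 2·8 = 1075 px.
5c + 4·25 = 1075 → 5c = 975 → c = 195 px.
3 columns plus 2 column gaps: 585 + 50 = 635 px.
Subtracting 2 column gaps of 22 leaves 591 for 3 columns, so d = 197 px.

197 px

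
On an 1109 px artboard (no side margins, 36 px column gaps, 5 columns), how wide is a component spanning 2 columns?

422 px

Subtracting 4 column gaps of 36 leaves 965 for 5 columns, so c = 193 px.
2-column span = 2·193 + 1·36 = 422 px.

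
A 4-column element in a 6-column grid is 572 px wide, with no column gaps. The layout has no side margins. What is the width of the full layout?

858 px

572 / 4 = 143 px per column.
Total width: 6·143 = 858 px.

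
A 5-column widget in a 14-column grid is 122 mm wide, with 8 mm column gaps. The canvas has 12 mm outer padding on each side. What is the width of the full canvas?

122 − 4·8 = 90; ÷5 gives c = 18 mm.
Total width: 2·12 + 14·18 + 13·8 = 380 mm.

380 mm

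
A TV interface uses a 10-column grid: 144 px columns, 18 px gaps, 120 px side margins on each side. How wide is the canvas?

1842 px

Adding margins, columns and gutters: 240 + 1440 + 162 = 1842 px.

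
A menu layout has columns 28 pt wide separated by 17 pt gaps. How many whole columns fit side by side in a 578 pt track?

13 columns: 13·28 + 12·17 = 568 pt ≤ 578.
14 columns: 613 pt > 578. So 13.

13 columns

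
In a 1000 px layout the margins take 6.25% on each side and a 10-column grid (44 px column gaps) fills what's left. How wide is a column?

Each margin = 6.25% of 1000 = 62.5 px; content = 1000 − 2·62.5 = 875 px.
10c + 9·44 = 875 → 10c = 479 → c = 47.9 px.

47.9 px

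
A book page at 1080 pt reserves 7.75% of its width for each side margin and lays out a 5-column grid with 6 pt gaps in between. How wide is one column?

177.72 pt

Margins: 7.75% × 1080 = 83.7 pt each, so content = 1080 − 167.4 = 912.6 pt.
5 columns + 4 gaps: 5c + 4·6 = 912.6.
5c = 912.6 − 24 = 888.6, so c = 177.72 pt.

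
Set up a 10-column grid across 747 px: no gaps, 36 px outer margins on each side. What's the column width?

67.5 px

Content width = 747 − 2·36 = 675 px.
10c = 675 → c = 67.5 px.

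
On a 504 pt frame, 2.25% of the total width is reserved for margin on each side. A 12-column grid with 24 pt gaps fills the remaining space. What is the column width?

Margins: 2.25% × 504 = 11.34 pt each, so content = 504 − 22.68 = 481.32 pt.
Subtracting 11 gaps of 24 leaves 217.32 for 12 columns, so c = 18.11 pt.

18.11 pt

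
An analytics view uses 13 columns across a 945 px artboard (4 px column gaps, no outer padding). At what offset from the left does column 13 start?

945 − 12·4 = 897; ÷13 gives c = 69 px.
Before column 13: 12 columns + 12 column gaps.
Offset = 12·(69 + 4) = 12·73 = 876 px.

876 px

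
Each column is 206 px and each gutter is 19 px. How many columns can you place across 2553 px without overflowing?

11 columns

k columns need k·206 + (k−1)·19 = k·225 − 19.
k·225 − 19 ≤ 2553 → k ≤ 2572 / 225 ≈ 11.43, so k = 11.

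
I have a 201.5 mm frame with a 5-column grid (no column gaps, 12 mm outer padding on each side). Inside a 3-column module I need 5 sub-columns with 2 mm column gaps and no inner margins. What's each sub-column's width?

19.7 mm

Subtract both margins: 201.5 − 2·12 = 177.5 mm.
5c = 177.5 → c = 35.5 mm.
With no column gaps, 3 columns span 3·35.5 = 106.5 mm.
5 columns + 4 column gaps: 5d + 4·2 = 106.5.
5d = 106.5 − 8 = 98.5, so d = 19.7 mm.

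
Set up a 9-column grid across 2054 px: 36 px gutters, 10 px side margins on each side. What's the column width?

194 px

Take off 20 px of margins, leaving 2034 px.
9 columns + 8 gutters: 9c + 8·36 = 2034.
9c = 2034 − 288 = 1746, so c = 194 px.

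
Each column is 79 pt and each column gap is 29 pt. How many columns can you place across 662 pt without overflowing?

k columns need k·79 + (k−1)·29 = k·108 − 29.
k·108 − 29 ≤ 662 → k ≤ 691 / 108 ≈ 6.40, so k = 6.

6 columns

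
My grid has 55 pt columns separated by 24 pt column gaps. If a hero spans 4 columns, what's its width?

4 columns plus 3 column gaps: 220 + 72 = 292 pt.

292 pt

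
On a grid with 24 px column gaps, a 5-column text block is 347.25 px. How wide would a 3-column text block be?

Subtracting 4 column gaps of 24 leaves 251.25 for 5 columns, so c = 50.25 px.
3 columns plus 2 column gaps: 150.75 + 48 = 198.75 px.

198.75 px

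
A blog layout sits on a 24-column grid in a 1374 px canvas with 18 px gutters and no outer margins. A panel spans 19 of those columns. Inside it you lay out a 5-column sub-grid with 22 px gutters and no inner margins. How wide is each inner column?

Subtracting 23 gutters of 18 leaves 960 for 24 columns, so c = 40 px.
19-column span = 19·40 + 18·18 = 1084 px.
5d + 4·22 = 1084 → 5d = 996 → d = 199.2 px.

199.2 px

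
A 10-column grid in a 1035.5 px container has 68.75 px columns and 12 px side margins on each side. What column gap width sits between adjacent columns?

Content width = 1035.5 − 2·12 = 1011.5 px.
10·68.75 + 9g = 1011.5 → 9g = 324 → g = 36 px.

36 px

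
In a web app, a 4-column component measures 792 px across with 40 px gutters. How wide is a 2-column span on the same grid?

376 px

4 columns + 3 gutters: 4c + 3·40 = 792.
4c = 792 − 120 = 672, so c = 168 px.
Span of 2: 2·168 + 1·40 = 336 + 40 = 376 px.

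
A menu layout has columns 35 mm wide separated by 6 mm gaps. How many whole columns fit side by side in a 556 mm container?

13 columns

Each extra column adds 35 + 6 = 41 mm.
(556 + 6) / 41 = 13.71, so 13 columns fit.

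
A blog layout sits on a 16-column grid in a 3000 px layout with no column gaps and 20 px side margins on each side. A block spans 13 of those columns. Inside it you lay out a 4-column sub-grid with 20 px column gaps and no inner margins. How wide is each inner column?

586.25 px

Outer content = 3000 − 2·20 = 2960 px.
2960 / 16 = 185 px per column.
With no column gaps, 13 columns span 13·185 = 2405 px.
2405 − 3·20 = 2345; ÷4 gives d = 586.25 px.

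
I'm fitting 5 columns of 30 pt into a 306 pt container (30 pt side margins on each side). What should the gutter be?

Content width = 306 − 2·30 = 246 pt.
Columns use 150 pt, leaving 96 pt across 4 gutters = 24 pt each.

24 pt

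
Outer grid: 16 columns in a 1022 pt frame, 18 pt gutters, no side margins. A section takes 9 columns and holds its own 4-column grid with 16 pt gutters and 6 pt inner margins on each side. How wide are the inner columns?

126.75 pt

Subtracting 15 gutters of 18 leaves 752 for 16 columns, so c = 47 pt.
9-column span = 9·47 + 8·18 = 567 pt.
Inner content = 567 − 2·6 = 555 pt.
4 columns + 3 gutters: 4d + 3·16 = 555.
4d = 555 − 48 = 507, so d = 126.75 pt.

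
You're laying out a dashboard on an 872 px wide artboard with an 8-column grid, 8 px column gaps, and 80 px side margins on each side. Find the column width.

Subtract both margins: 872 − 2·80 = 712 px.
712 − 7·8 = 656; ÷8 gives c = 82 px.

82 px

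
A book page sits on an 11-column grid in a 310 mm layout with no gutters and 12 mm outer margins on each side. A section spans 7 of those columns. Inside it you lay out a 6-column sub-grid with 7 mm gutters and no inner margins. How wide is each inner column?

Inside the margins: 310 − 24 = 286 mm.
With no gutters, each column is 286/11 = 26 mm.
7-column span = 7·26 = 182 mm.
6d + 5·7 = 182 → 6d = 147 → d = 24.5 mm.

24.5 mm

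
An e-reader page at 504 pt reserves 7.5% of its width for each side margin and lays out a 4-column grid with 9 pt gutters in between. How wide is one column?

100.35 pt

504 × (1 − 2·7.5%) = 504 × 85% = 428.4 pt for the columns.
4 columns + 3 gutters: 4c + 3·9 = 428.4.
4c = 428.4 − 27 = 401.4, so c = 100.35 pt.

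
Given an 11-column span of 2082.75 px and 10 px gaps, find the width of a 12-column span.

2082.75 − 10·10 = 1982.75; ÷11 gives c = 180.25 px.
12 columns plus 11 gaps: 2163 + 110 = 2273 px.

2273 px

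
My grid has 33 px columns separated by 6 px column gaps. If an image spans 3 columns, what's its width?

Span of 3: 3·33 + 2·6 = 99 + 12 = 111 px.

111 px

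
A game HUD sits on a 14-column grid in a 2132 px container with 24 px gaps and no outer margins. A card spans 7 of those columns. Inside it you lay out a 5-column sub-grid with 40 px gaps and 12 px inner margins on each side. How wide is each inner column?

174 px

Subtracting 13 gaps of 24 leaves 1820 for 14 columns, so c = 130 px.
7 columns plus 6 gaps: 910 + 144 = 1054 px.
Inner content = 1054 − 2·12 = 1030 px.
5 columns + 4 gaps: 5d + 4·40 = 1030.
5d = 1030 − 160 = 870, so d = 174 px.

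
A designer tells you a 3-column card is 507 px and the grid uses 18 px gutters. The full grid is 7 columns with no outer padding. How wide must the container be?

3c + 2·18 = 507 → 3c = 471 → c = 157 px.
Summing: 1099 + 108 = 1207 px.

1207 px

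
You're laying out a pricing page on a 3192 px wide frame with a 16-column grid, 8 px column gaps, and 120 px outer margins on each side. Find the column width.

Subtract both margins: 3192 − 2·120 = 2952 px.
2952 − 15·8 = 2832; ÷16 gives c = 177 px.

177 px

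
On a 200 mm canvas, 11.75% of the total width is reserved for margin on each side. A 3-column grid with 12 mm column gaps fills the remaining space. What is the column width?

43 mm

Each margin = 11.75% of 200 = 23.5 mm; content = 200 − 2·23.5 = 153 mm.
Subtracting 2 column gaps of 12 leaves 129 for 3 columns, so c = 43 mm.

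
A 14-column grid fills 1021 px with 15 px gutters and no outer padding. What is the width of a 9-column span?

651 px

14c + 13·15 = 1021 → 14c = 826 → c = 59 px.
9 columns plus 8 gutters: 531 + 120 = 651 px.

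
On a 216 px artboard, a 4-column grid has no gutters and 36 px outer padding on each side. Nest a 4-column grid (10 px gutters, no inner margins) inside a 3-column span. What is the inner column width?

Subtract both margins: 216 − 2·36 = 144 px.
4c = 144 → c = 36 px.
3-column span = 3·36 = 108 px.
4d + 3·10 = 108 → 4d = 78 → d = 19.5 px.

19.5 px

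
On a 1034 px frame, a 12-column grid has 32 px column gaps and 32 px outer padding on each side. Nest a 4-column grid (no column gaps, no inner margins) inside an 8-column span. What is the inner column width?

159 px

Take off 64 px of margins, leaving 970 px.
12c + 11·32 = 970 → 12c = 618 → c = 51.5 px.
Span of 8: 8·51.5 + 7·32 = 412 + 224 = 636 px.
636 / 4 = 159 px per column.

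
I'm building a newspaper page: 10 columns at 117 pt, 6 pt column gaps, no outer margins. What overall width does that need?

Container = 10·117 + 9·6 = 1170 + 54 = 1224 pt.

1224 pt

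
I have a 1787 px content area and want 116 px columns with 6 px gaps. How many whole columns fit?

Each extra column adds 116 + 6 = 122 px.
(1787 + 6) / 122 = 14.70, so 14 columns fit.

14 columns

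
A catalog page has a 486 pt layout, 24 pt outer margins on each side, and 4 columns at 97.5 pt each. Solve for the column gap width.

Inside the margins: 486 − 48 = 438 pt.
4 columns take 4·97.5 = 390 pt; remaining 48 splits into 3 column gaps.
g = 48 / 3 = 16 pt.

16 pt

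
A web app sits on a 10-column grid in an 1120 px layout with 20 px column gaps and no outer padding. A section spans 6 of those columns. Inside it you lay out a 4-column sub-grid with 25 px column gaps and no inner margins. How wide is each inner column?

147.25 px

10 columns + 9 column gaps: 10c + 9·20 = 1120.
10c = 1120 − 180 = 940, so c = 94 px.
6-column span = 6·94 + 5·20 = 664 px.
Subtracting 3 column gaps of 25 leaves 589 for 4 columns, so d = 147.25 px.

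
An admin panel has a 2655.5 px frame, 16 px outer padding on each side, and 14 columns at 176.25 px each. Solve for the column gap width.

Take off 32 px of margins, leaving 2623.5 px.
Columns use 2467.5 px, leaving 156 px across 13 column gaps = 12 px each.

12 px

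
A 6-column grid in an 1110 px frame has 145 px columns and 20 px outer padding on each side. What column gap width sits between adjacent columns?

Take off 40 px of margins, leaving 1070 px.
6 columns take 6·145 = 870 px; remaining 200 splits into 5 column gaps.
g = 200 / 5 = 40 px.

40 px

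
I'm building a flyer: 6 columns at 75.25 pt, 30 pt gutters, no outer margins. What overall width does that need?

Summing: 451.5 + 150 = 601.5 pt.

601.5 pt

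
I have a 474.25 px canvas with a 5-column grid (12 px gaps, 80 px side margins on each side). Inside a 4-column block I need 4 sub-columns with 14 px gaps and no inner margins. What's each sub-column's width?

Subtract both margins: 474.25 − 2·80 = 314.25 px.
5 columns + 4 gaps: 5c + 4·12 = 314.25.
5c = 314.25 − 48 = 266.25, so c = 53.25 px.
4-column span = 4·53.25 + 3·12 = 249 px.
4 columns + 3 gaps: 4d + 3·14 = 249.
4d = 249 − 42 = 207, so d = 51.75 px.

51.75 px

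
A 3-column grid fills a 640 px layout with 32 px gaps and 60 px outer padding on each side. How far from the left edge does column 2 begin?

Subtract both margins: 640 − 2·60 = 520 px.
3c + 2·32 = 520 → 3c = 456 → c = 152 px.
Column 2 starts at margin + 1·(column + gutter) = 60 + 1·184 = 244 px.

244 px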